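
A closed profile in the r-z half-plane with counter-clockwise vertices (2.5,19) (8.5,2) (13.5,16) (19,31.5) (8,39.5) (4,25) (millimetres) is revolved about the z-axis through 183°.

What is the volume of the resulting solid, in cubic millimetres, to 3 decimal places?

Profile (r,z), 6 vertices: (2.5,19) (8.5,2) (13.5,16) (19,31.5) (8,39.5) (4,25)
edge 0: (2.5,19)→(8.5,2)  cross = 2.5·2 − 8.5·19 = -156.5000; (r_i+r_j)·cross = 11·-156.5000 = -1721.5000
edge 1: (8.5,2)→(13.5,16)  cross = 8.5·16 − 13.5·2 = 109.0000; (r_i+r_j)·cross = 22·109.0000 = 2398.0000
edge 2: (13.5,16)→(19,31.5)  cross = 13.5·31.5 − 19·16 = 121.2500; (r_i+r_j)·cross = 32.5·121.2500 = 3940.6250
edge 3: (19,31.5)→(8,39.5)  cross = 19·39.5 − 8·31.5 = 498.5000; (r_i+r_j)·cross = 27·498.5000 = 13459.5000
edge 4: (8,39.5)→(4,25)  cross = 8·25 − 4·39.5 = 42.0000; (r_i+r_j)·cross = 12·42.0000 = 504.0000
edge 5: (4,25)→(2.5,19)  cross = 4·19 − 2.5·25 = 13.5000; (r_i+r_j)·cross = 6.5·13.5000 = 87.7500
Σcross = 627.7500 → A = |Σcross|/2 = 313.8750 mm²
Σ(r_i+r_j)·cross = 18668.3750 → first moment M = |Σ|/6 = 3111.3958
R_c = M/A = 3111.3958/313.8750 = 9.9129 mm
θ = 183° = 3.193953 rad
V = θ·R_c·A = 3.193953·9.9129·313.8750 = 9937.651 mm³

Volume = 9937.651 mm³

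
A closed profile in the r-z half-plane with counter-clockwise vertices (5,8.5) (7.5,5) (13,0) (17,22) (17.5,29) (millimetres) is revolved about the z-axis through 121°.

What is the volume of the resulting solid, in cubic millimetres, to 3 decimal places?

Volume = 3721.605 mm³

Profile (r,z), 5 vertices: (5,8.5) (7.5,5) (13,0) (17,22) (17.5,29)
edge 0: (5,8.5)→(7.5,5)  cross = 5·5 − 7.5·8.5 = -38.7500; (r_i+r_j)·cross = 12.5·-38.7500 = -484.3750
edge 1: (7.5,5)→(13,0)  cross = 7.5·0 − 13·5 = -65.0000; (r_i+r_j)·cross = 20.5·-65.0000 = -1332.5000
edge 2: (13,0)→(17,22)  cross = 13·22 − 17·0 = 286.0000; (r_i+r_j)·cross = 30·286.0000 = 8580.0000
edge 3: (17,22)→(17.5,29)  cross = 17·29 − 17.5·22 = 108.0000; (r_i+r_j)·cross = 34.5·108.0000 = 3726.0000
edge 4: (17.5,29)→(5,8.5)  cross = 17.5·8.5 − 5·29 = 3.7500; (r_i+r_j)·cross = 22.5·3.7500 = 84.3750
Σcross = 294.0000 → A = |Σcross|/2 = 147.0000 mm²
Σ(r_i+r_j)·cross = 10573.5000 → first moment M = |Σ|/6 = 1762.2500
R_c = M/A = 1762.2500/147.0000 = 11.9881 mm
θ = 121° = 2.111848 rad
V = θ·R_c·A = 2.111848·11.9881·147.0000 = 3721.605 mm³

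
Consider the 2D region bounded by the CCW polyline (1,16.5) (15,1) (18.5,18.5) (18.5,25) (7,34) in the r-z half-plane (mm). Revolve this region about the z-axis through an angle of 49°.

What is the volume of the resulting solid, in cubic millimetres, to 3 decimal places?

Volume = 3051.786 mm³

Profile (r,z), 5 vertices: (1,16.5) (15,1) (18.5,18.5) (18.5,25) (7,34)
edge 0: (1,16.5)→(15,1)  cross = 1·1 − 15·16.5 = -246.5000; (r_i+r_j)·cross = 16·-246.5000 = -3944.0000
edge 1: (15,1)→(18.5,18.5)  cross = 15·18.5 − 18.5·1 = 259.0000; (r_i+r_j)·cross = 33.5·259.0000 = 8676.5000
edge 2: (18.5,18.5)→(18.5,25)  cross = 18.5·25 − 18.5·18.5 = 120.2500; (r_i+r_j)·cross = 37·120.2500 = 4449.2500
edge 3: (18.5,25)→(7,34)  cross = 18.5·34 − 7·25 = 454.0000; (r_i+r_j)·cross = 25.5·454.0000 = 11577.0000
edge 4: (7,34)→(1,16.5)  cross = 7·16.5 − 1·34 = 81.5000; (r_i+r_j)·cross = 8·81.5000 = 652.0000
Σcross = 668.2500 → A = |Σcross|/2 = 334.1250 mm²
Σ(r_i+r_j)·cross = 21410.7500 → first moment M = |Σ|/6 = 3568.4583
R_c = M/A = 3568.4583/334.1250 = 10.6800 mm
θ = 49° = 0.855211 rad
V = θ·R_c·A = 0.855211·10.6800·334.1250 = 3051.786 mm³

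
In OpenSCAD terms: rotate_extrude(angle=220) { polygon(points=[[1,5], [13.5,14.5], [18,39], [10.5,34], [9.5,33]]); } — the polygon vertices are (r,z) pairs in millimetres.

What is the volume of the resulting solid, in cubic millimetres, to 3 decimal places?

Volume = 8951.837 mm³

Profile (r,z), 5 vertices: (1,5) (13.5,14.5) (18,39) (10.5,34) (9.5,33)
edge 0: (1,5)→(13.5,14.5)  cross = 1·14.5 − 13.5·5 = -53.0000; (r_i+r_j)·cross = 14.5·-53.0000 = -768.5000
edge 1: (13.5,14.5)→(18,39)  cross = 13.5·39 − 18·14.5 = 265.5000; (r_i+r_j)·cross = 31.5·265.5000 = 8363.2500
edge 2: (18,39)→(10.5,34)  cross = 18·34 − 10.5·39 = 202.5000; (r_i+r_j)·cross = 28.5·202.5000 = 5771.2500
edge 3: (10.5,34)→(9.5,33)  cross = 10.5·33 − 9.5·34 = 23.5000; (r_i+r_j)·cross = 20·23.5000 = 470.0000
edge 4: (9.5,33)→(1,5)  cross = 9.5·5 − 1·33 = 14.5000; (r_i+r_j)·cross = 10.5·14.5000 = 152.2500
Σcross = 453.0000 → A = |Σcross|/2 = 226.5000 mm²
Σ(r_i+r_j)·cross = 13988.2500 → first moment M = |Σ|/6 = 2331.3750
R_c = M/A = 2331.3750/226.5000 = 10.2930 mm
θ = 220° = 3.839724 rad
V = θ·R_c·A = 3.839724·10.2930·226.5000 = 8951.837 mm³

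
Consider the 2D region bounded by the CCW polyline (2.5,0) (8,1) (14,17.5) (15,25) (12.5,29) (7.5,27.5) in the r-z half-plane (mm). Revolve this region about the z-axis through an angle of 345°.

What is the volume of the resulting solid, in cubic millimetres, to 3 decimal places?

Volume = 10579.575 mm³

Profile (r,z), 6 vertices: (2.5,0) (8,1) (14,17.5) (15,25) (12.5,29) (7.5,27.5)
edge 0: (2.5,0)→(8,1)  cross = 2.5·1 − 8·0 = 2.5000; (r_i+r_j)·cross = 10.5·2.5000 = 26.2500
edge 1: (8,1)→(14,17.5)  cross = 8·17.5 − 14·1 = 126.0000; (r_i+r_j)·cross = 22·126.0000 = 2772.0000
edge 2: (14,17.5)→(15,25)  cross = 14·25 − 15·17.5 = 87.5000; (r_i+r_j)·cross = 29·87.5000 = 2537.5000
edge 3: (15,25)→(12.5,29)  cross = 15·29 − 12.5·25 = 122.5000; (r_i+r_j)·cross = 27.5·122.5000 = 3368.7500
edge 4: (12.5,29)→(7.5,27.5)  cross = 12.5·27.5 − 7.5·29 = 126.2500; (r_i+r_j)·cross = 20·126.2500 = 2525.0000
edge 5: (7.5,27.5)→(2.5,0)  cross = 7.5·0 − 2.5·27.5 = -68.7500; (r_i+r_j)·cross = 10·-68.7500 = -687.5000
Σcross = 396.0000 → A = |Σcross|/2 = 198.0000 mm²
Σ(r_i+r_j)·cross = 10542.0000 → first moment M = |Σ|/6 = 1757.0000
R_c = M/A = 1757.0000/198.0000 = 8.8737 mm
θ = 345° = 6.021386 rad
V = θ·R_c·A = 6.021386·8.8737·198.0000 = 10579.575 mm³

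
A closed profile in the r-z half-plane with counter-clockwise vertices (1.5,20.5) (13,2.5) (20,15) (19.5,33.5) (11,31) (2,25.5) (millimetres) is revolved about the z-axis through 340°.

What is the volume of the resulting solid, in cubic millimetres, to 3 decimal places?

Profile (r,z), 6 vertices: (1.5,20.5) (13,2.5) (20,15) (19.5,33.5) (11,31) (2,25.5)
edge 0: (1.5,20.5)→(13,2.5)  cross = 1.5·2.5 − 13·20.5 = -262.7500; (r_i+r_j)·cross = 14.5·-262.7500 = -3809.8750
edge 1: (13,2.5)→(20,15)  cross = 13·15 − 20·2.5 = 145.0000; (r_i+r_j)·cross = 33·145.0000 = 4785.0000
edge 2: (20,15)→(19.5,33.5)  cross = 20·33.5 − 19.5·15 = 377.5000; (r_i+r_j)·cross = 39.5·377.5000 = 14911.2500
edge 3: (19.5,33.5)→(11,31)  cross = 19.5·31 − 11·33.5 = 236.0000; (r_i+r_j)·cross = 30.5·236.0000 = 7198.0000
edge 4: (11,31)→(2,25.5)  cross = 11·25.5 − 2·31 = 218.5000; (r_i+r_j)·cross = 13·218.5000 = 2840.5000
edge 5: (2,25.5)→(1.5,20.5)  cross = 2·20.5 − 1.5·25.5 = 2.7500; (r_i+r_j)·cross = 3.5·2.7500 = 9.6250
Σcross = 717.0000 → A = |Σcross|/2 = 358.5000 mm²
Σ(r_i+r_j)·cross = 25934.5000 → first moment M = |Σ|/6 = 4322.4167
R_c = M/A = 4322.4167/358.5000 = 12.0570 mm
θ = 340° = 5.934119 rad
V = θ·R_c·A = 5.934119·12.0570·358.5000 = 25649.737 mm³

Volume = 25649.737 mm³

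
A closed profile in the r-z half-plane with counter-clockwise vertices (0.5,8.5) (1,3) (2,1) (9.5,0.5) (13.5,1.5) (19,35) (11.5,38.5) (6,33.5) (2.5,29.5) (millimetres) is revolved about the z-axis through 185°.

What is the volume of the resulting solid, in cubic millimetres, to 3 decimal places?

Profile (r,z), 9 vertices: (0.5,8.5) (1,3) (2,1) (9.5,0.5) (13.5,1.5) (19,35) (11.5,38.5) (6,33.5) (2.5,29.5)
edge 0: (0.5,8.5)→(1,3)  cross = 0.5·3 − 1·8.5 = -7.0000; (r_i+r_j)·cross = 1.5·-7.0000 = -10.5000
edge 1: (1,3)→(2,1)  cross = 1·1 − 2·3 = -5.0000; (r_i+r_j)·cross = 3·-5.0000 = -15.0000
edge 2: (2,1)→(9.5,0.5)  cross = 2·0.5 − 9.5·1 = -8.5000; (r_i+r_j)·cross = 11.5·-8.5000 = -97.7500
edge 3: (9.5,0.5)→(13.5,1.5)  cross = 9.5·1.5 − 13.5·0.5 = 7.5000; (r_i+r_j)·cross = 23·7.5000 = 172.5000
edge 4: (13.5,1.5)→(19,35)  cross = 13.5·35 − 19·1.5 = 444.0000; (r_i+r_j)·cross = 32.5·444.0000 = 14430.0000
edge 5: (19,35)→(11.5,38.5)  cross = 19·38.5 − 11.5·35 = 329.0000; (r_i+r_j)·cross = 30.5·329.0000 = 10034.5000
edge 6: (11.5,38.5)→(6,33.5)  cross = 11.5·33.5 − 6·38.5 = 154.2500; (r_i+r_j)·cross = 17.5·154.2500 = 2699.3750
edge 7: (6,33.5)→(2.5,29.5)  cross = 6·29.5 − 2.5·33.5 = 93.2500; (r_i+r_j)·cross = 8.5·93.2500 = 792.6250
edge 8: (2.5,29.5)→(0.5,8.5)  cross = 2.5·8.5 − 0.5·29.5 = 6.5000; (r_i+r_j)·cross = 3·6.5000 = 19.5000
Σcross = 1014.0000 → A = |Σcross|/2 = 507.0000 mm²
Σ(r_i+r_j)·cross = 28025.2500 → first moment M = |Σ|/6 = 4670.8750
R_c = M/A = 4670.8750/507.0000 = 9.2128 mm
θ = 185° = 3.228859 rad
V = θ·R_c·A = 3.228859·9.2128·507.0000 = 15081.597 mm³

Volume = 15081.597 mm³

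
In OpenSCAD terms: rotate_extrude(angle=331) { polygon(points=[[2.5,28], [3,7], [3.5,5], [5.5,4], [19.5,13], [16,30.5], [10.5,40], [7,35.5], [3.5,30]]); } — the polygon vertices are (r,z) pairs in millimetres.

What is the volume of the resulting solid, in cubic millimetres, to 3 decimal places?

Volume = 23255.474 mm³

Profile (r,z), 9 vertices: (2.5,28) (3,7) (3.5,5) (5.5,4) (19.5,13) (16,30.5) (10.5,40) (7,35.5) (3.5,30)
edge 0: (2.5,28)→(3,7)  cross = 2.5·7 − 3·28 = -66.5000; (r_i+r_j)·cross = 5.5·-66.5000 = -365.7500
edge 1: (3,7)→(3.5,5)  cross = 3·5 − 3.5·7 = -9.5000; (r_i+r_j)·cross = 6.5·-9.5000 = -61.7500
edge 2: (3.5,5)→(5.5,4)  cross = 3.5·4 − 5.5·5 = -13.5000; (r_i+r_j)·cross = 9·-13.5000 = -121.5000
edge 3: (5.5,4)→(19.5,13)  cross = 5.5·13 − 19.5·4 = -6.5000; (r_i+r_j)·cross = 25·-6.5000 = -162.5000
edge 4: (19.5,13)→(16,30.5)  cross = 19.5·30.5 − 16·13 = 386.7500; (r_i+r_j)·cross = 35.5·386.7500 = 13729.6250
edge 5: (16,30.5)→(10.5,40)  cross = 16·40 − 10.5·30.5 = 319.7500; (r_i+r_j)·cross = 26.5·319.7500 = 8473.3750
edge 6: (10.5,40)→(7,35.5)  cross = 10.5·35.5 − 7·40 = 92.7500; (r_i+r_j)·cross = 17.5·92.7500 = 1623.1250
edge 7: (7,35.5)→(3.5,30)  cross = 7·30 − 3.5·35.5 = 85.7500; (r_i+r_j)·cross = 10.5·85.7500 = 900.3750
edge 8: (3.5,30)→(2.5,28)  cross = 3.5·28 − 2.5·30 = 23.0000; (r_i+r_j)·cross = 6·23.0000 = 138.0000
Σcross = 812.0000 → A = |Σcross|/2 = 406.0000 mm²
Σ(r_i+r_j)·cross = 24153.0000 → first moment M = |Σ|/6 = 4025.5000
R_c = M/A = 4025.5000/406.0000 = 9.9150 mm
θ = 331° = 5.777040 rad
V = θ·R_c·A = 5.777040·9.9150·406.0000 = 23255.474 mm³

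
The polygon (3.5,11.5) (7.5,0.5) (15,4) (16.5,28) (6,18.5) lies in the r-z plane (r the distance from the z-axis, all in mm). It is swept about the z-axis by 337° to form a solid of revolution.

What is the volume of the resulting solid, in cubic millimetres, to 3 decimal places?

Profile (r,z), 5 vertices: (3.5,11.5) (7.5,0.5) (15,4) (16.5,28) (6,18.5)
edge 0: (3.5,11.5)→(7.5,0.5)  cross = 3.5·0.5 − 7.5·11.5 = -84.5000; (r_i+r_j)·cross = 11·-84.5000 = -929.5000
edge 1: (7.5,0.5)→(15,4)  cross = 7.5·4 − 15·0.5 = 22.5000; (r_i+r_j)·cross = 22.5·22.5000 = 506.2500
edge 2: (15,4)→(16.5,28)  cross = 15·28 − 16.5·4 = 354.0000; (r_i+r_j)·cross = 31.5·354.0000 = 11151.0000
edge 3: (16.5,28)→(6,18.5)  cross = 16.5·18.5 − 6·28 = 137.2500; (r_i+r_j)·cross = 22.5·137.2500 = 3088.1250
edge 4: (6,18.5)→(3.5,11.5)  cross = 6·11.5 − 3.5·18.5 = 4.2500; (r_i+r_j)·cross = 9.5·4.2500 = 40.3750
Σcross = 433.5000 → A = |Σcross|/2 = 216.7500 mm²
Σ(r_i+r_j)·cross = 13856.2500 → first moment M = |Σ|/6 = 2309.3750
R_c = M/A = 2309.3750/216.7500 = 10.6546 mm
θ = 337° = 5.881760 rad
V = θ·R_c·A = 5.881760·10.6546·216.7500 = 13583.189 mm³

Volume = 13583.189 mm³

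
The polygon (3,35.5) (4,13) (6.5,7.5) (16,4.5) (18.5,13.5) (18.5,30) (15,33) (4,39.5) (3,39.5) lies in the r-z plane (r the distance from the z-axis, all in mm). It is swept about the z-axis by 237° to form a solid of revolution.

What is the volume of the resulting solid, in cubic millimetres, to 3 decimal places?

Volume = 18524.141 mm³

Profile (r,z), 9 vertices: (3,35.5) (4,13) (6.5,7.5) (16,4.5) (18.5,13.5) (18.5,30) (15,33) (4,39.5) (3,39.5)
edge 0: (3,35.5)→(4,13)  cross = 3·13 − 4·35.5 = -103.0000; (r_i+r_j)·cross = 7·-103.0000 = -721.0000
edge 1: (4,13)→(6.5,7.5)  cross = 4·7.5 − 6.5·13 = -54.5000; (r_i+r_j)·cross = 10.5·-54.5000 = -572.2500
edge 2: (6.5,7.5)→(16,4.5)  cross = 6.5·4.5 − 16·7.5 = -90.7500; (r_i+r_j)·cross = 22.5·-90.7500 = -2041.8750
edge 3: (16,4.5)→(18.5,13.5)  cross = 16·13.5 − 18.5·4.5 = 132.7500; (r_i+r_j)·cross = 34.5·132.7500 = 4579.8750
edge 4: (18.5,13.5)→(18.5,30)  cross = 18.5·30 − 18.5·13.5 = 305.2500; (r_i+r_j)·cross = 37·305.2500 = 11294.2500
edge 5: (18.5,30)→(15,33)  cross = 18.5·33 − 15·30 = 160.5000; (r_i+r_j)·cross = 33.5·160.5000 = 5376.7500
edge 6: (15,33)→(4,39.5)  cross = 15·39.5 − 4·33 = 460.5000; (r_i+r_j)·cross = 19·460.5000 = 8749.5000
edge 7: (4,39.5)→(3,39.5)  cross = 4·39.5 − 3·39.5 = 39.5000; (r_i+r_j)·cross = 7·39.5000 = 276.5000
edge 8: (3,39.5)→(3,35.5)  cross = 3·35.5 − 3·39.5 = -12.0000; (r_i+r_j)·cross = 6·-12.0000 = -72.0000
Σcross = 838.2500 → A = |Σcross|/2 = 419.1250 mm²
Σ(r_i+r_j)·cross = 26869.7500 → first moment M = |Σ|/6 = 4478.2917
R_c = M/A = 4478.2917/419.1250 = 10.6849 mm
θ = 237° = 4.136430 rad
V = θ·R_c·A = 4.136430·10.6849·419.1250 = 18524.141 mm³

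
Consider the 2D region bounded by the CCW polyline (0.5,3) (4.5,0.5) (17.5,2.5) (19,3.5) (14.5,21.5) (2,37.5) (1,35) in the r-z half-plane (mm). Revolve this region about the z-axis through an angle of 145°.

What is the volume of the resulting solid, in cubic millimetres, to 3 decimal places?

Volume = 8778.830 mm³

Profile (r,z), 7 vertices: (0.5,3) (4.5,0.5) (17.5,2.5) (19,3.5) (14.5,21.5) (2,37.5) (1,35)
edge 0: (0.5,3)→(4.5,0.5)  cross = 0.5·0.5 − 4.5·3 = -13.2500; (r_i+r_j)·cross = 5·-13.2500 = -66.2500
edge 1: (4.5,0.5)→(17.5,2.5)  cross = 4.5·2.5 − 17.5·0.5 = 2.5000; (r_i+r_j)·cross = 22·2.5000 = 55.0000
edge 2: (17.5,2.5)→(19,3.5)  cross = 17.5·3.5 − 19·2.5 = 13.7500; (r_i+r_j)·cross = 36.5·13.7500 = 501.8750
edge 3: (19,3.5)→(14.5,21.5)  cross = 19·21.5 − 14.5·3.5 = 357.7500; (r_i+r_j)·cross = 33.5·357.7500 = 11984.6250
edge 4: (14.5,21.5)→(2,37.5)  cross = 14.5·37.5 − 2·21.5 = 500.7500; (r_i+r_j)·cross = 16.5·500.7500 = 8262.3750
edge 5: (2,37.5)→(1,35)  cross = 2·35 − 1·37.5 = 32.5000; (r_i+r_j)·cross = 3·32.5000 = 97.5000
edge 6: (1,35)→(0.5,3)  cross = 1·3 − 0.5·35 = -14.5000; (r_i+r_j)·cross = 1.5·-14.5000 = -21.7500
Σcross = 879.5000 → A = |Σcross|/2 = 439.7500 mm²
Σ(r_i+r_j)·cross = 20813.3750 → first moment M = |Σ|/6 = 3468.8958
R_c = M/A = 3468.8958/439.7500 = 7.8883 mm
θ = 145° = 2.530727 rad
V = θ·R_c·A = 2.530727·7.8883·439.7500 = 8778.830 mm³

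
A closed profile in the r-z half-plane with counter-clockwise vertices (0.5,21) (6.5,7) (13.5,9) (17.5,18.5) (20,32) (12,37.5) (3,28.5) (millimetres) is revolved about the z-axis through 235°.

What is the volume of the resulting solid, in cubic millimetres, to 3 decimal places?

Volume = 16172.906 mm³

Profile (r,z), 7 vertices: (0.5,21) (6.5,7) (13.5,9) (17.5,18.5) (20,32) (12,37.5) (3,28.5)
edge 0: (0.5,21)→(6.5,7)  cross = 0.5·7 − 6.5·21 = -133.0000; (r_i+r_j)·cross = 7·-133.0000 = -931.0000
edge 1: (6.5,7)→(13.5,9)  cross = 6.5·9 − 13.5·7 = -36.0000; (r_i+r_j)·cross = 20·-36.0000 = -720.0000
edge 2: (13.5,9)→(17.5,18.5)  cross = 13.5·18.5 − 17.5·9 = 92.2500; (r_i+r_j)·cross = 31·92.2500 = 2859.7500
edge 3: (17.5,18.5)→(20,32)  cross = 17.5·32 − 20·18.5 = 190.0000; (r_i+r_j)·cross = 37.5·190.0000 = 7125.0000
edge 4: (20,32)→(12,37.5)  cross = 20·37.5 − 12·32 = 366.0000; (r_i+r_j)·cross = 32·366.0000 = 11712.0000
edge 5: (12,37.5)→(3,28.5)  cross = 12·28.5 − 3·37.5 = 229.5000; (r_i+r_j)·cross = 15·229.5000 = 3442.5000
edge 6: (3,28.5)→(0.5,21)  cross = 3·21 − 0.5·28.5 = 48.7500; (r_i+r_j)·cross = 3.5·48.7500 = 170.6250
Σcross = 757.5000 → A = |Σcross|/2 = 378.7500 mm²
Σ(r_i+r_j)·cross = 23658.8750 → first moment M = |Σ|/6 = 3943.1458
R_c = M/A = 3943.1458/378.7500 = 10.4109 mm
θ = 235° = 4.101524 rad
V = θ·R_c·A = 4.101524·10.4109·378.7500 = 16172.906 mm³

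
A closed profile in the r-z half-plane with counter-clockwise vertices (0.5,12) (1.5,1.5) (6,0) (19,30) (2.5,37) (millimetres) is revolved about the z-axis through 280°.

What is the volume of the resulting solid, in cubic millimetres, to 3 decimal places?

Volume = 14607.417 mm³

Profile (r,z), 5 vertices: (0.5,12) (1.5,1.5) (6,0) (19,30) (2.5,37)
edge 0: (0.5,12)→(1.5,1.5)  cross = 0.5·1.5 − 1.5·12 = -17.2500; (r_i+r_j)·cross = 2·-17.2500 = -34.5000
edge 1: (1.5,1.5)→(6,0)  cross = 1.5·0 − 6·1.5 = -9.0000; (r_i+r_j)·cross = 7.5·-9.0000 = -67.5000
edge 2: (6,0)→(19,30)  cross = 6·30 − 19·0 = 180.0000; (r_i+r_j)·cross = 25·180.0000 = 4500.0000
edge 3: (19,30)→(2.5,37)  cross = 19·37 − 2.5·30 = 628.0000; (r_i+r_j)·cross = 21.5·628.0000 = 13502.0000
edge 4: (2.5,37)→(0.5,12)  cross = 2.5·12 − 0.5·37 = 11.5000; (r_i+r_j)·cross = 3·11.5000 = 34.5000
Σcross = 793.2500 → A = |Σcross|/2 = 396.6250 mm²
Σ(r_i+r_j)·cross = 17934.5000 → first moment M = |Σ|/6 = 2989.0833
R_c = M/A = 2989.0833/396.6250 = 7.5363 mm
θ = 280° = 4.886922 rad
V = θ·R_c·A = 4.886922·7.5363·396.6250 = 14607.417 mm³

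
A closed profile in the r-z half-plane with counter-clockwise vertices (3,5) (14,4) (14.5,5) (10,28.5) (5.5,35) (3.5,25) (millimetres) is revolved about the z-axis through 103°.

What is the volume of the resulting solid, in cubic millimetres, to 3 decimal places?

Profile (r,z), 6 vertices: (3,5) (14,4) (14.5,5) (10,28.5) (5.5,35) (3.5,25)
edge 0: (3,5)→(14,4)  cross = 3·4 − 14·5 = -58.0000; (r_i+r_j)·cross = 17·-58.0000 = -986.0000
edge 1: (14,4)→(14.5,5)  cross = 14·5 − 14.5·4 = 12.0000; (r_i+r_j)·cross = 28.5·12.0000 = 342.0000
edge 2: (14.5,5)→(10,28.5)  cross = 14.5·28.5 − 10·5 = 363.2500; (r_i+r_j)·cross = 24.5·363.2500 = 8899.6250
edge 3: (10,28.5)→(5.5,35)  cross = 10·35 − 5.5·28.5 = 193.2500; (r_i+r_j)·cross = 15.5·193.2500 = 2995.3750
edge 4: (5.5,35)→(3.5,25)  cross = 5.5·25 − 3.5·35 = 15.0000; (r_i+r_j)·cross = 9·15.0000 = 135.0000
edge 5: (3.5,25)→(3,5)  cross = 3.5·5 − 3·25 = -57.5000; (r_i+r_j)·cross = 6.5·-57.5000 = -373.7500
Σcross = 468.0000 → A = |Σcross|/2 = 234.0000 mm²
Σ(r_i+r_j)·cross = 11012.2500 → first moment M = |Σ|/6 = 1835.3750
R_c = M/A = 1835.3750/234.0000 = 7.8435 mm
θ = 103° = 1.797689 rad
V = θ·R_c·A = 1.797689·7.8435·234.0000 = 3299.434 mm³

Volume = 3299.434 mm³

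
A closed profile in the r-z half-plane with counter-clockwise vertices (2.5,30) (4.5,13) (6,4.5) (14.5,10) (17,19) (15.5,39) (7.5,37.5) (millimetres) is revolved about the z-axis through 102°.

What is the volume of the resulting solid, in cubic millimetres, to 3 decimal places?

Volume = 6474.644 mm³

Profile (r,z), 7 vertices: (2.5,30) (4.5,13) (6,4.5) (14.5,10) (17,19) (15.5,39) (7.5,37.5)
edge 0: (2.5,30)→(4.5,13)  cross = 2.5·13 − 4.5·30 = -102.5000; (r_i+r_j)·cross = 7·-102.5000 = -717.5000
edge 1: (4.5,13)→(6,4.5)  cross = 4.5·4.5 − 6·13 = -57.7500; (r_i+r_j)·cross = 10.5·-57.7500 = -606.3750
edge 2: (6,4.5)→(14.5,10)  cross = 6·10 − 14.5·4.5 = -5.2500; (r_i+r_j)·cross = 20.5·-5.2500 = -107.6250
edge 3: (14.5,10)→(17,19)  cross = 14.5·19 − 17·10 = 105.5000; (r_i+r_j)·cross = 31.5·105.5000 = 3323.2500
edge 4: (17,19)→(15.5,39)  cross = 17·39 − 15.5·19 = 368.5000; (r_i+r_j)·cross = 32.5·368.5000 = 11976.2500
edge 5: (15.5,39)→(7.5,37.5)  cross = 15.5·37.5 − 7.5·39 = 288.7500; (r_i+r_j)·cross = 23·288.7500 = 6641.2500
edge 6: (7.5,37.5)→(2.5,30)  cross = 7.5·30 − 2.5·37.5 = 131.2500; (r_i+r_j)·cross = 10·131.2500 = 1312.5000
Σcross = 728.5000 → A = |Σcross|/2 = 364.2500 mm²
Σ(r_i+r_j)·cross = 21821.7500 → first moment M = |Σ|/6 = 3636.9583
R_c = M/A = 3636.9583/364.2500 = 9.9848 mm
θ = 102° = 1.780236 rad
V = θ·R_c·A = 1.780236·9.9848·364.2500 = 6474.644 mm³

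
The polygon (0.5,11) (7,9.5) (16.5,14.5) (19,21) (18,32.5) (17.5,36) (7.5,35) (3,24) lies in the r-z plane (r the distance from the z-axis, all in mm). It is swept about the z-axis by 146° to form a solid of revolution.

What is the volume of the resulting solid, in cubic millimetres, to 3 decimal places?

Profile (r,z), 8 vertices: (0.5,11) (7,9.5) (16.5,14.5) (19,21) (18,32.5) (17.5,36) (7.5,35) (3,24)
edge 0: (0.5,11)→(7,9.5)  cross = 0.5·9.5 − 7·11 = -72.2500; (r_i+r_j)·cross = 7.5·-72.2500 = -541.8750
edge 1: (7,9.5)→(16.5,14.5)  cross = 7·14.5 − 16.5·9.5 = -55.2500; (r_i+r_j)·cross = 23.5·-55.2500 = -1298.3750
edge 2: (16.5,14.5)→(19,21)  cross = 16.5·21 − 19·14.5 = 71.0000; (r_i+r_j)·cross = 35.5·71.0000 = 2520.5000
edge 3: (19,21)→(18,32.5)  cross = 19·32.5 − 18·21 = 239.5000; (r_i+r_j)·cross = 37·239.5000 = 8861.5000
edge 4: (18,32.5)→(17.5,36)  cross = 18·36 − 17.5·32.5 = 79.2500; (r_i+r_j)·cross = 35.5·79.2500 = 2813.3750
edge 5: (17.5,36)→(7.5,35)  cross = 17.5·35 − 7.5·36 = 342.5000; (r_i+r_j)·cross = 25·342.5000 = 8562.5000
edge 6: (7.5,35)→(3,24)  cross = 7.5·24 − 3·35 = 75.0000; (r_i+r_j)·cross = 10.5·75.0000 = 787.5000
edge 7: (3,24)→(0.5,11)  cross = 3·11 − 0.5·24 = 21.0000; (r_i+r_j)·cross = 3.5·21.0000 = 73.5000
Σcross = 700.7500 → A = |Σcross|/2 = 350.3750 mm²
Σ(r_i+r_j)·cross = 21778.6250 → first moment M = |Σ|/6 = 3629.7708
R_c = M/A = 3629.7708/350.3750 = 10.3597 mm
θ = 146° = 2.548181 rad
V = θ·R_c·A = 2.548181·10.3597·350.3750 = 9249.312 mm³

Volume = 9249.312 mm³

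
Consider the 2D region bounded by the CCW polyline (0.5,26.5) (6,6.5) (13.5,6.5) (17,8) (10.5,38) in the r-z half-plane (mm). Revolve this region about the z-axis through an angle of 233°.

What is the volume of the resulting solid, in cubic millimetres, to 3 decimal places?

Volume = 11025.616 mm³

Profile (r,z), 5 vertices: (0.5,26.5) (6,6.5) (13.5,6.5) (17,8) (10.5,38)
edge 0: (0.5,26.5)→(6,6.5)  cross = 0.5·6.5 − 6·26.5 = -155.7500; (r_i+r_j)·cross = 6.5·-155.7500 = -1012.3750
edge 1: (6,6.5)→(13.5,6.5)  cross = 6·6.5 − 13.5·6.5 = -48.7500; (r_i+r_j)·cross = 19.5·-48.7500 = -950.6250
edge 2: (13.5,6.5)→(17,8)  cross = 13.5·8 − 17·6.5 = -2.5000; (r_i+r_j)·cross = 30.5·-2.5000 = -76.2500
edge 3: (17,8)→(10.5,38)  cross = 17·38 − 10.5·8 = 562.0000; (r_i+r_j)·cross = 27.5·562.0000 = 15455.0000
edge 4: (10.5,38)→(0.5,26.5)  cross = 10.5·26.5 − 0.5·38 = 259.2500; (r_i+r_j)·cross = 11·259.2500 = 2851.7500
Σcross = 614.2500 → A = |Σcross|/2 = 307.1250 mm²
Σ(r_i+r_j)·cross = 16267.5000 → first moment M = |Σ|/6 = 2711.2500
R_c = M/A = 2711.2500/307.1250 = 8.8278 mm
θ = 233° = 4.066617 rad
V = θ·R_c·A = 4.066617·8.8278·307.1250 = 11025.616 mm³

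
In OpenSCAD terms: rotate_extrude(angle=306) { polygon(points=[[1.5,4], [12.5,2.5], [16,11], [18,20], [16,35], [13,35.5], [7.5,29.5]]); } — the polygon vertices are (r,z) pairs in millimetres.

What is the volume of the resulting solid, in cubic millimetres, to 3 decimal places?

Profile (r,z), 7 vertices: (1.5,4) (12.5,2.5) (16,11) (18,20) (16,35) (13,35.5) (7.5,29.5)
edge 0: (1.5,4)→(12.5,2.5)  cross = 1.5·2.5 − 12.5·4 = -46.2500; (r_i+r_j)·cross = 14·-46.2500 = -647.5000
edge 1: (12.5,2.5)→(16,11)  cross = 12.5·11 − 16·2.5 = 97.5000; (r_i+r_j)·cross = 28.5·97.5000 = 2778.7500
edge 2: (16,11)→(18,20)  cross = 16·20 − 18·11 = 122.0000; (r_i+r_j)·cross = 34·122.0000 = 4148.0000
edge 3: (18,20)→(16,35)  cross = 18·35 − 16·20 = 310.0000; (r_i+r_j)·cross = 34·310.0000 = 10540.0000
edge 4: (16,35)→(13,35.5)  cross = 16·35.5 − 13·35 = 113.0000; (r_i+r_j)·cross = 29·113.0000 = 3277.0000
edge 5: (13,35.5)→(7.5,29.5)  cross = 13·29.5 − 7.5·35.5 = 117.2500; (r_i+r_j)·cross = 20.5·117.2500 = 2403.6250
edge 6: (7.5,29.5)→(1.5,4)  cross = 7.5·4 − 1.5·29.5 = -14.2500; (r_i+r_j)·cross = 9·-14.2500 = -128.2500
Σcross = 699.2500 → A = |Σcross|/2 = 349.6250 mm²
Σ(r_i+r_j)·cross = 22371.6250 → first moment M = |Σ|/6 = 3728.6042
R_c = M/A = 3728.6042/349.6250 = 10.6646 mm
θ = 306° = 5.340708 rad
V = θ·R_c·A = 5.340708·10.6646·349.6250 = 19913.384 mm³

Volume = 19913.384 mm³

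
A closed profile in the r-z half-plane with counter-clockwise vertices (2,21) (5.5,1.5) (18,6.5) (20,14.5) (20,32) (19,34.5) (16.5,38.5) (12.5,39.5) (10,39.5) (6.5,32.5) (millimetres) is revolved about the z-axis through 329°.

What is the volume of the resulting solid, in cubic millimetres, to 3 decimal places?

Profile (r,z), 10 vertices: (2,21) (5.5,1.5) (18,6.5) (20,14.5) (20,32) (19,34.5) (16.5,38.5) (12.5,39.5) (10,39.5) (6.5,32.5)
edge 0: (2,21)→(5.5,1.5)  cross = 2·1.5 − 5.5·21 = -112.5000; (r_i+r_j)·cross = 7.5·-112.5000 = -843.7500
edge 1: (5.5,1.5)→(18,6.5)  cross = 5.5·6.5 − 18·1.5 = 8.7500; (r_i+r_j)·cross = 23.5·8.7500 = 205.6250
edge 2: (18,6.5)→(20,14.5)  cross = 18·14.5 − 20·6.5 = 131.0000; (r_i+r_j)·cross = 38·131.0000 = 4978.0000
edge 3: (20,14.5)→(20,32)  cross = 20·32 − 20·14.5 = 350.0000; (r_i+r_j)·cross = 40·350.0000 = 14000.0000
edge 4: (20,32)→(19,34.5)  cross = 20·34.5 − 19·32 = 82.0000; (r_i+r_j)·cross = 39·82.0000 = 3198.0000
edge 5: (19,34.5)→(16.5,38.5)  cross = 19·38.5 − 16.5·34.5 = 162.2500; (r_i+r_j)·cross = 35.5·162.2500 = 5759.8750
edge 6: (16.5,38.5)→(12.5,39.5)  cross = 16.5·39.5 − 12.5·38.5 = 170.5000; (r_i+r_j)·cross = 29·170.5000 = 4944.5000
edge 7: (12.5,39.5)→(10,39.5)  cross = 12.5·39.5 − 10·39.5 = 98.7500; (r_i+r_j)·cross = 22.5·98.7500 = 2221.8750
edge 8: (10,39.5)→(6.5,32.5)  cross = 10·32.5 − 6.5·39.5 = 68.2500; (r_i+r_j)·cross = 16.5·68.2500 = 1126.1250
edge 9: (6.5,32.5)→(2,21)  cross = 6.5·21 − 2·32.5 = 71.5000; (r_i+r_j)·cross = 8.5·71.5000 = 607.7500
Σcross = 1030.5000 → A = |Σcross|/2 = 515.2500 mm²
Σ(r_i+r_j)·cross = 36198.0000 → first moment M = |Σ|/6 = 6033.0000
R_c = M/A = 6033.0000/515.2500 = 11.7089 mm
θ = 329° = 5.742133 rad
V = θ·R_c·A = 5.742133·11.7089·515.2500 = 34642.290 mm³

Volume = 34642.290 mm³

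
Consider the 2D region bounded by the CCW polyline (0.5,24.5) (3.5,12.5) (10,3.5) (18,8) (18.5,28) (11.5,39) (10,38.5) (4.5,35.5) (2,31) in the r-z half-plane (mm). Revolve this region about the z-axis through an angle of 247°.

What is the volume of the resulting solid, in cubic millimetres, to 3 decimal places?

Profile (r,z), 9 vertices: (0.5,24.5) (3.5,12.5) (10,3.5) (18,8) (18.5,28) (11.5,39) (10,38.5) (4.5,35.5) (2,31)
edge 0: (0.5,24.5)→(3.5,12.5)  cross = 0.5·12.5 − 3.5·24.5 = -79.5000; (r_i+r_j)·cross = 4·-79.5000 = -318.0000
edge 1: (3.5,12.5)→(10,3.5)  cross = 3.5·3.5 − 10·12.5 = -112.7500; (r_i+r_j)·cross = 13.5·-112.7500 = -1522.1250
edge 2: (10,3.5)→(18,8)  cross = 10·8 − 18·3.5 = 17.0000; (r_i+r_j)·cross = 28·17.0000 = 476.0000
edge 3: (18,8)→(18.5,28)  cross = 18·28 − 18.5·8 = 356.0000; (r_i+r_j)·cross = 36.5·356.0000 = 12994.0000
edge 4: (18.5,28)→(11.5,39)  cross = 18.5·39 − 11.5·28 = 399.5000; (r_i+r_j)·cross = 30·399.5000 = 11985.0000
edge 5: (11.5,39)→(10,38.5)  cross = 11.5·38.5 − 10·39 = 52.7500; (r_i+r_j)·cross = 21.5·52.7500 = 1134.1250
edge 6: (10,38.5)→(4.5,35.5)  cross = 10·35.5 − 4.5·38.5 = 181.7500; (r_i+r_j)·cross = 14.5·181.7500 = 2635.3750
edge 7: (4.5,35.5)→(2,31)  cross = 4.5·31 − 2·35.5 = 68.5000; (r_i+r_j)·cross = 6.5·68.5000 = 445.2500
edge 8: (2,31)→(0.5,24.5)  cross = 2·24.5 − 0.5·31 = 33.5000; (r_i+r_j)·cross = 2.5·33.5000 = 83.7500
Σcross = 916.7500 → A = |Σcross|/2 = 458.3750 mm²
Σ(r_i+r_j)·cross = 27913.3750 → first moment M = |Σ|/6 = 4652.2292
R_c = M/A = 4652.2292/458.3750 = 10.1494 mm
θ = 247° = 4.310963 rad
V = θ·R_c·A = 4.310963·10.1494·458.3750 = 20055.589 mm³

Volume = 20055.589 mm³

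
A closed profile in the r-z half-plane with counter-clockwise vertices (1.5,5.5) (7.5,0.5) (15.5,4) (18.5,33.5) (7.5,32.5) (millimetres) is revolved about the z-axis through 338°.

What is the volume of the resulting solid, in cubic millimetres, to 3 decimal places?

Volume = 23909.756 mm³

Profile (r,z), 5 vertices: (1.5,5.5) (7.5,0.5) (15.5,4) (18.5,33.5) (7.5,32.5)
edge 0: (1.5,5.5)→(7.5,0.5)  cross = 1.5·0.5 − 7.5·5.5 = -40.5000; (r_i+r_j)·cross = 9·-40.5000 = -364.5000
edge 1: (7.5,0.5)→(15.5,4)  cross = 7.5·4 − 15.5·0.5 = 22.2500; (r_i+r_j)·cross = 23·22.2500 = 511.7500
edge 2: (15.5,4)→(18.5,33.5)  cross = 15.5·33.5 − 18.5·4 = 445.2500; (r_i+r_j)·cross = 34·445.2500 = 15138.5000
edge 3: (18.5,33.5)→(7.5,32.5)  cross = 18.5·32.5 − 7.5·33.5 = 350.0000; (r_i+r_j)·cross = 26·350.0000 = 9100.0000
edge 4: (7.5,32.5)→(1.5,5.5)  cross = 7.5·5.5 − 1.5·32.5 = -7.5000; (r_i+r_j)·cross = 9·-7.5000 = -67.5000
Σcross = 769.5000 → A = |Σcross|/2 = 384.7500 mm²
Σ(r_i+r_j)·cross = 24318.2500 → first moment M = |Σ|/6 = 4053.0417
R_c = M/A = 4053.0417/384.7500 = 10.5342 mm
θ = 338° = 5.899213 rad
V = θ·R_c·A = 5.899213·10.5342·384.7500 = 23909.756 mm³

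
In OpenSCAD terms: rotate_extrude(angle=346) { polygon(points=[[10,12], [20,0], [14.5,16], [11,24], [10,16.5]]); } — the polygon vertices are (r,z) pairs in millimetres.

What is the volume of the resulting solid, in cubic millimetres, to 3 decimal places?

Profile (r,z), 5 vertices: (10,12) (20,0) (14.5,16) (11,24) (10,16.5)
edge 0: (10,12)→(20,0)  cross = 10·0 − 20·12 = -240.0000; (r_i+r_j)·cross = 30·-240.0000 = -7200.0000
edge 1: (20,0)→(14.5,16)  cross = 20·16 − 14.5·0 = 320.0000; (r_i+r_j)·cross = 34.5·320.0000 = 11040.0000
edge 2: (14.5,16)→(11,24)  cross = 14.5·24 − 11·16 = 172.0000; (r_i+r_j)·cross = 25.5·172.0000 = 4386.0000
edge 3: (11,24)→(10,16.5)  cross = 11·16.5 − 10·24 = -58.5000; (r_i+r_j)·cross = 21·-58.5000 = -1228.5000
edge 4: (10,16.5)→(10,12)  cross = 10·12 − 10·16.5 = -45.0000; (r_i+r_j)·cross = 20·-45.0000 = -900.0000
Σcross = 148.5000 → A = |Σcross|/2 = 74.2500 mm²
Σ(r_i+r_j)·cross = 6097.5000 → first moment M = |Σ|/6 = 1016.2500
R_c = M/A = 1016.2500/74.2500 = 13.6869 mm
θ = 346° = 6.038839 rad
V = θ·R_c·A = 6.038839·13.6869·74.2500 = 6136.970 mm³

Volume = 6136.970 mm³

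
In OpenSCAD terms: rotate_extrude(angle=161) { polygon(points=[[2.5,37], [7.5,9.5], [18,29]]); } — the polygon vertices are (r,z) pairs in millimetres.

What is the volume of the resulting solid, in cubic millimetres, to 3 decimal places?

Profile (r,z), 3 vertices: (2.5,37) (7.5,9.5) (18,29)
edge 0: (2.5,37)→(7.5,9.5)  cross = 2.5·9.5 − 7.5·37 = -253.7500; (r_i+r_j)·cross = 10·-253.7500 = -2537.5000
edge 1: (7.5,9.5)→(18,29)  cross = 7.5·29 − 18·9.5 = 46.5000; (r_i+r_j)·cross = 25.5·46.5000 = 1185.7500
edge 2: (18,29)→(2.5,37)  cross = 18·37 − 2.5·29 = 593.5000; (r_i+r_j)·cross = 20.5·593.5000 = 12166.7500
Σcross = 386.2500 → A = |Σcross|/2 = 193.1250 mm²
Σ(r_i+r_j)·cross = 10815.0000 → first moment M = |Σ|/6 = 1802.5000
R_c = M/A = 1802.5000/193.1250 = 9.3333 mm
θ = 161° = 2.809980 rad
V = θ·R_c·A = 2.809980·9.3333·193.1250 = 5064.989 mm³

Volume = 5064.989 mm³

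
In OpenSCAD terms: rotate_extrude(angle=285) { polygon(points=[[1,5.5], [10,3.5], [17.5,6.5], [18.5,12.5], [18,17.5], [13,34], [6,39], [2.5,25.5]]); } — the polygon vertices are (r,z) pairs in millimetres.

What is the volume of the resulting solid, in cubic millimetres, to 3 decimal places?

Volume = 20555.108 mm³

Profile (r,z), 8 vertices: (1,5.5) (10,3.5) (17.5,6.5) (18.5,12.5) (18,17.5) (13,34) (6,39) (2.5,25.5)
edge 0: (1,5.5)→(10,3.5)  cross = 1·3.5 − 10·5.5 = -51.5000; (r_i+r_j)·cross = 11·-51.5000 = -566.5000
edge 1: (10,3.5)→(17.5,6.5)  cross = 10·6.5 − 17.5·3.5 = 3.7500; (r_i+r_j)·cross = 27.5·3.7500 = 103.1250
edge 2: (17.5,6.5)→(18.5,12.5)  cross = 17.5·12.5 − 18.5·6.5 = 98.5000; (r_i+r_j)·cross = 36·98.5000 = 3546.0000
edge 3: (18.5,12.5)→(18,17.5)  cross = 18.5·17.5 − 18·12.5 = 98.7500; (r_i+r_j)·cross = 36.5·98.7500 = 3604.3750
edge 4: (18,17.5)→(13,34)  cross = 18·34 − 13·17.5 = 384.5000; (r_i+r_j)·cross = 31·384.5000 = 11919.5000
edge 5: (13,34)→(6,39)  cross = 13·39 − 6·34 = 303.0000; (r_i+r_j)·cross = 19·303.0000 = 5757.0000
edge 6: (6,39)→(2.5,25.5)  cross = 6·25.5 − 2.5·39 = 55.5000; (r_i+r_j)·cross = 8.5·55.5000 = 471.7500
edge 7: (2.5,25.5)→(1,5.5)  cross = 2.5·5.5 − 1·25.5 = -11.7500; (r_i+r_j)·cross = 3.5·-11.7500 = -41.1250
Σcross = 880.7500 → A = |Σcross|/2 = 440.3750 mm²
Σ(r_i+r_j)·cross = 24794.1250 → first moment M = |Σ|/6 = 4132.3542
R_c = M/A = 4132.3542/440.3750 = 9.3837 mm
θ = 285° = 4.974188 rad
V = θ·R_c·A = 4.974188·9.3837·440.3750 = 20555.108 mm³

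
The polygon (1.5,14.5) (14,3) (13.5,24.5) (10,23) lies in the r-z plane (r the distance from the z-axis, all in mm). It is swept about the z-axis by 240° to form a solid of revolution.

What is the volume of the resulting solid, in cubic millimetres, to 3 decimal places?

Profile (r,z), 4 vertices: (1.5,14.5) (14,3) (13.5,24.5) (10,23)
edge 0: (1.5,14.5)→(14,3)  cross = 1.5·3 − 14·14.5 = -198.5000; (r_i+r_j)·cross = 15.5·-198.5000 = -3076.7500
edge 1: (14,3)→(13.5,24.5)  cross = 14·24.5 − 13.5·3 = 302.5000; (r_i+r_j)·cross = 27.5·302.5000 = 8318.7500
edge 2: (13.5,24.5)→(10,23)  cross = 13.5·23 − 10·24.5 = 65.5000; (r_i+r_j)·cross = 23.5·65.5000 = 1539.2500
edge 3: (10,23)→(1.5,14.5)  cross = 10·14.5 − 1.5·23 = 110.5000; (r_i+r_j)·cross = 11.5·110.5000 = 1270.7500
Σcross = 280.0000 → A = |Σcross|/2 = 140.0000 mm²
Σ(r_i+r_j)·cross = 8052.0000 → first moment M = |Σ|/6 = 1342.0000
R_c = M/A = 1342.0000/140.0000 = 9.5857 mm
θ = 240° = 4.188790 rad
V = θ·R_c·A = 4.188790·9.5857·140.0000 = 5621.356 mm³

Volume = 5621.356 mm³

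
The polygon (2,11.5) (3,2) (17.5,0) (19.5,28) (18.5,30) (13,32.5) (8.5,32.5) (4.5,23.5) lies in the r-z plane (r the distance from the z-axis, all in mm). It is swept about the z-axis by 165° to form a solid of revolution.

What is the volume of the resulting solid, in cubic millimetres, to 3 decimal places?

Profile (r,z), 8 vertices: (2,11.5) (3,2) (17.5,0) (19.5,28) (18.5,30) (13,32.5) (8.5,32.5) (4.5,23.5)
edge 0: (2,11.5)→(3,2)  cross = 2·2 − 3·11.5 = -30.5000; (r_i+r_j)·cross = 5·-30.5000 = -152.5000
edge 1: (3,2)→(17.5,0)  cross = 3·0 − 17.5·2 = -35.0000; (r_i+r_j)·cross = 20.5·-35.0000 = -717.5000
edge 2: (17.5,0)→(19.5,28)  cross = 17.5·28 − 19.5·0 = 490.0000; (r_i+r_j)·cross = 37·490.0000 = 18130.0000
edge 3: (19.5,28)→(18.5,30)  cross = 19.5·30 − 18.5·28 = 67.0000; (r_i+r_j)·cross = 38·67.0000 = 2546.0000
edge 4: (18.5,30)→(13,32.5)  cross = 18.5·32.5 − 13·30 = 211.2500; (r_i+r_j)·cross = 31.5·211.2500 = 6654.3750
edge 5: (13,32.5)→(8.5,32.5)  cross = 13·32.5 − 8.5·32.5 = 146.2500; (r_i+r_j)·cross = 21.5·146.2500 = 3144.3750
edge 6: (8.5,32.5)→(4.5,23.5)  cross = 8.5·23.5 − 4.5·32.5 = 53.5000; (r_i+r_j)·cross = 13·53.5000 = 695.5000
edge 7: (4.5,23.5)→(2,11.5)  cross = 4.5·11.5 − 2·23.5 = 4.7500; (r_i+r_j)·cross = 6.5·4.7500 = 30.8750
Σcross = 907.2500 → A = |Σcross|/2 = 453.6250 mm²
Σ(r_i+r_j)·cross = 30331.1250 → first moment M = |Σ|/6 = 5055.1875
R_c = M/A = 5055.1875/453.6250 = 11.1440 mm
θ = 165° = 2.879793 rad
V = θ·R_c·A = 2.879793·11.1440·453.6250 = 14557.895 mm³

Volume = 14557.895 mm³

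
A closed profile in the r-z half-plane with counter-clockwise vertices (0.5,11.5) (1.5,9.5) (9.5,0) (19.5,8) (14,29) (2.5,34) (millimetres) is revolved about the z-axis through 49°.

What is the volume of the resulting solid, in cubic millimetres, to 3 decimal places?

Profile (r,z), 6 vertices: (0.5,11.5) (1.5,9.5) (9.5,0) (19.5,8) (14,29) (2.5,34)
edge 0: (0.5,11.5)→(1.5,9.5)  cross = 0.5·9.5 − 1.5·11.5 = -12.5000; (r_i+r_j)·cross = 2·-12.5000 = -25.0000
edge 1: (1.5,9.5)→(9.5,0)  cross = 1.5·0 − 9.5·9.5 = -90.2500; (r_i+r_j)·cross = 11·-90.2500 = -992.7500
edge 2: (9.5,0)→(19.5,8)  cross = 9.5·8 − 19.5·0 = 76.0000; (r_i+r_j)·cross = 29·76.0000 = 2204.0000
edge 3: (19.5,8)→(14,29)  cross = 19.5·29 − 14·8 = 453.5000; (r_i+r_j)·cross = 33.5·453.5000 = 15192.2500
edge 4: (14,29)→(2.5,34)  cross = 14·34 − 2.5·29 = 403.5000; (r_i+r_j)·cross = 16.5·403.5000 = 6657.7500
edge 5: (2.5,34)→(0.5,11.5)  cross = 2.5·11.5 − 0.5·34 = 11.7500; (r_i+r_j)·cross = 3·11.7500 = 35.2500
Σcross = 842.0000 → A = |Σcross|/2 = 421.0000 mm²
Σ(r_i+r_j)·cross = 23071.5000 → first moment M = |Σ|/6 = 3845.2500
R_c = M/A = 3845.2500/421.0000 = 9.1336 mm
θ = 49° = 0.855211 rad
V = θ·R_c·A = 0.855211·9.1336·421.0000 = 3288.501 mm³

Volume = 3288.501 mm³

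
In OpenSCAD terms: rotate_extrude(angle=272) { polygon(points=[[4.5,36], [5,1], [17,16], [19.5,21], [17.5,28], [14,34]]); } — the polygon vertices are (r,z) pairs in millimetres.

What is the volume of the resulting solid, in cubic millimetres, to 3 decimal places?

Profile (r,z), 6 vertices: (4.5,36) (5,1) (17,16) (19.5,21) (17.5,28) (14,34)
edge 0: (4.5,36)→(5,1)  cross = 4.5·1 − 5·36 = -175.5000; (r_i+r_j)·cross = 9.5·-175.5000 = -1667.2500
edge 1: (5,1)→(17,16)  cross = 5·16 − 17·1 = 63.0000; (r_i+r_j)·cross = 22·63.0000 = 1386.0000
edge 2: (17,16)→(19.5,21)  cross = 17·21 − 19.5·16 = 45.0000; (r_i+r_j)·cross = 36.5·45.0000 = 1642.5000
edge 3: (19.5,21)→(17.5,28)  cross = 19.5·28 − 17.5·21 = 178.5000; (r_i+r_j)·cross = 37·178.5000 = 6604.5000
edge 4: (17.5,28)→(14,34)  cross = 17.5·34 − 14·28 = 203.0000; (r_i+r_j)·cross = 31.5·203.0000 = 6394.5000
edge 5: (14,34)→(4.5,36)  cross = 14·36 − 4.5·34 = 351.0000; (r_i+r_j)·cross = 18.5·351.0000 = 6493.5000
Σcross = 665.0000 → A = |Σcross|/2 = 332.5000 mm²
Σ(r_i+r_j)·cross = 20853.7500 → first moment M = |Σ|/6 = 3475.6250
R_c = M/A = 3475.6250/332.5000 = 10.4530 mm
θ = 272° = 4.747296 rad
V = θ·R_c·A = 4.747296·10.4530·332.5000 = 16499.819 mm³

Volume = 16499.819 mm³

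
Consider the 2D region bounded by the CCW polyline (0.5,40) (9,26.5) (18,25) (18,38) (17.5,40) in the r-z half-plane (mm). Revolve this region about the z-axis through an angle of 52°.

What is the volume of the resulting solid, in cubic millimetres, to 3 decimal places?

Profile (r,z), 5 vertices: (0.5,40) (9,26.5) (18,25) (18,38) (17.5,40)
edge 0: (0.5,40)→(9,26.5)  cross = 0.5·26.5 − 9·40 = -346.7500; (r_i+r_j)·cross = 9.5·-346.7500 = -3294.1250
edge 1: (9,26.5)→(18,25)  cross = 9·25 − 18·26.5 = -252.0000; (r_i+r_j)·cross = 27·-252.0000 = -6804.0000
edge 2: (18,25)→(18,38)  cross = 18·38 − 18·25 = 234.0000; (r_i+r_j)·cross = 36·234.0000 = 8424.0000
edge 3: (18,38)→(17.5,40)  cross = 18·40 − 17.5·38 = 55.0000; (r_i+r_j)·cross = 35.5·55.0000 = 1952.5000
edge 4: (17.5,40)→(0.5,40)  cross = 17.5·40 − 0.5·40 = 680.0000; (r_i+r_j)·cross = 18·680.0000 = 12240.0000
Σcross = 370.2500 → A = |Σcross|/2 = 185.1250 mm²
Σ(r_i+r_j)·cross = 12518.3750 → first moment M = |Σ|/6 = 2086.3958
R_c = M/A = 2086.3958/185.1250 = 11.2702 mm
θ = 52° = 0.907571 rad
V = θ·R_c·A = 0.907571·11.2702·185.1250 = 1893.553 mm³

Volume = 1893.553 mm³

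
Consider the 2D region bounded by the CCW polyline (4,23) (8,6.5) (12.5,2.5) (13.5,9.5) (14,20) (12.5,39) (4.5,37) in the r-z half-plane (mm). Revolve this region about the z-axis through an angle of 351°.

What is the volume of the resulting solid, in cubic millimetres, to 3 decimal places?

Volume = 15489.475 mm³

Profile (r,z), 7 vertices: (4,23) (8,6.5) (12.5,2.5) (13.5,9.5) (14,20) (12.5,39) (4.5,37)
edge 0: (4,23)→(8,6.5)  cross = 4·6.5 − 8·23 = -158.0000; (r_i+r_j)·cross = 12·-158.0000 = -1896.0000
edge 1: (8,6.5)→(12.5,2.5)  cross = 8·2.5 − 12.5·6.5 = -61.2500; (r_i+r_j)·cross = 20.5·-61.2500 = -1255.6250
edge 2: (12.5,2.5)→(13.5,9.5)  cross = 12.5·9.5 − 13.5·2.5 = 85.0000; (r_i+r_j)·cross = 26·85.0000 = 2210.0000
edge 3: (13.5,9.5)→(14,20)  cross = 13.5·20 − 14·9.5 = 137.0000; (r_i+r_j)·cross = 27.5·137.0000 = 3767.5000
edge 4: (14,20)→(12.5,39)  cross = 14·39 − 12.5·20 = 296.0000; (r_i+r_j)·cross = 26.5·296.0000 = 7844.0000
edge 5: (12.5,39)→(4.5,37)  cross = 12.5·37 − 4.5·39 = 287.0000; (r_i+r_j)·cross = 17·287.0000 = 4879.0000
edge 6: (4.5,37)→(4,23)  cross = 4.5·23 − 4·37 = -44.5000; (r_i+r_j)·cross = 8.5·-44.5000 = -378.2500
Σcross = 541.2500 → A = |Σcross|/2 = 270.6250 mm²
Σ(r_i+r_j)·cross = 15170.6250 → first moment M = |Σ|/6 = 2528.4375
R_c = M/A = 2528.4375/270.6250 = 9.3430 mm
θ = 351° = 6.126106 rad
V = θ·R_c·A = 6.126106·9.3430·270.6250 = 15489.475 mm³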